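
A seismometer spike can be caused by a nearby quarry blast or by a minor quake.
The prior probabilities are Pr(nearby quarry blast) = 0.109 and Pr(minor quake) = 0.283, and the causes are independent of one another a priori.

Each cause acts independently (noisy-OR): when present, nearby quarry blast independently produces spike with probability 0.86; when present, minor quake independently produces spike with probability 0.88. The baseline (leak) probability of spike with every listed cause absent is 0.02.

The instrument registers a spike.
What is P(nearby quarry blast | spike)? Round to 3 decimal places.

P(nearby quarry blast | spike) ≈ 0.294

Under noisy-OR, P(spike | causes) = 1 − (1−0.02)·∏(1−qᵢ) over the active causes.
P(spike) = 0.02×0.891×0.717 + 0.8824×0.891×0.283 + 0.8628×0.109×0.717 + 0.983536×0.109×0.283 = 0.012777 + 0.222500 + 0.067430 + 0.030339 = 0.333046
The nearby quarry blast-present share is 0.067430 + 0.030339 = 0.097769.
Hence the posterior is 0.097769/0.333046 ≈ 0.294.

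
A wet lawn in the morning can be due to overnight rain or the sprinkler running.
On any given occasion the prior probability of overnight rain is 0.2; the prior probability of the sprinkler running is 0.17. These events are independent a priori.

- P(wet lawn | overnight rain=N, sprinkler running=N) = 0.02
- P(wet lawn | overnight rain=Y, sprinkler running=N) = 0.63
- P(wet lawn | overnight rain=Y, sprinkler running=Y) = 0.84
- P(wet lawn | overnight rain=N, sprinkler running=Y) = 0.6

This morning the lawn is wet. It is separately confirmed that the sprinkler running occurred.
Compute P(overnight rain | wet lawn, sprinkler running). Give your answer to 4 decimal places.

Sum P(wet lawn|·) weighted by the priors over both values of overnight rain:
  P(wet lawn | sprinkler running) = 0.6×0.8 + 0.84×0.2
        = 0.480000 + 0.168000 = 0.648000
Keeping only the overnight rain-present terms gives 0.168000, so
  P(overnight rain | wet lawn, sprinkler running) = 0.168000 / 0.648000 ≈ 0.2593

P(overnight rain | wet lawn, sprinkler running) ≈ 0.2593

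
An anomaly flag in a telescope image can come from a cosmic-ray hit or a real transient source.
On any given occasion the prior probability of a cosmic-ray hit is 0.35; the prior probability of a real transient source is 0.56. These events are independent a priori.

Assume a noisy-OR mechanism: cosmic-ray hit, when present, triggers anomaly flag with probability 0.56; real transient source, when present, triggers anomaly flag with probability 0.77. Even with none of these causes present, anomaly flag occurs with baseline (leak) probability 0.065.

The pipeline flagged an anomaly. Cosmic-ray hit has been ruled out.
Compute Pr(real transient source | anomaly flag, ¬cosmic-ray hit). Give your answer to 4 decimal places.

Under noisy-OR, P(anomaly flag | causes) = 1 − (1−0.065)·∏(1−qᵢ) over the active causes.
Weight on real transient source=true, given the evidence: 0.78495×0.56 = 0.439572
Denominator P(anomaly flag | ¬cosmic-ray hit): 0.065×0.44 + 0.78495×0.56 = 0.468172
P(real transient source | anomaly flag, ¬cosmic-ray hit) = 0.439572/0.468172 ≈ 0.9389

Pr(real transient source | anomaly flag, ¬cosmic-ray hit) ≈ 0.9389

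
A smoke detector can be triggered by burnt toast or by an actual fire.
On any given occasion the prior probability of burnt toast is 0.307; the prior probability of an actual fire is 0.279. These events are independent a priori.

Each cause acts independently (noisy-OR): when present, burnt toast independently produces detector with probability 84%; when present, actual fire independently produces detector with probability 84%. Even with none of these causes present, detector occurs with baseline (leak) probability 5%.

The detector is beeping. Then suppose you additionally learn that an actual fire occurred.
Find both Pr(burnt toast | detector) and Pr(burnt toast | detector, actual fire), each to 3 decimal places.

Under noisy-OR, P(detector | causes) = 1 − (1−0.05)·∏(1−qᵢ) over the active causes.
For the numerator, keep only burnt toast=true terms: 0.187702 + 0.083570 = 0.271272
The normalizing constant is 0.05·0.693·0.721 + 0.848·0.693·0.279 + 0.848·0.307·0.721 + 0.97568·0.307·0.279 = 0.460213
P(burnt toast | detector) = 0.271272/0.460213 ≈ 0.589

With the extra evidence:
Enumerate both values of burnt toast and weight by the priors:
  P(detector | actual fire) = 0.848*0.693 + 0.97568*0.307
        = 0.587664 + 0.299534 = 0.887198
The terms with burnt toast present sum to 0.299534, so
  P(burnt toast | detector, actual fire) = 0.299534 / 0.887198 ≈ 0.338
Conditioning on actual fire lowers the posterior on burnt toast: the classic explaining-away effect in a common-effect structure.

Pr(burnt toast | detector) ≈ 0.589; Pr(burnt toast | detector, actual fire) ≈ 0.338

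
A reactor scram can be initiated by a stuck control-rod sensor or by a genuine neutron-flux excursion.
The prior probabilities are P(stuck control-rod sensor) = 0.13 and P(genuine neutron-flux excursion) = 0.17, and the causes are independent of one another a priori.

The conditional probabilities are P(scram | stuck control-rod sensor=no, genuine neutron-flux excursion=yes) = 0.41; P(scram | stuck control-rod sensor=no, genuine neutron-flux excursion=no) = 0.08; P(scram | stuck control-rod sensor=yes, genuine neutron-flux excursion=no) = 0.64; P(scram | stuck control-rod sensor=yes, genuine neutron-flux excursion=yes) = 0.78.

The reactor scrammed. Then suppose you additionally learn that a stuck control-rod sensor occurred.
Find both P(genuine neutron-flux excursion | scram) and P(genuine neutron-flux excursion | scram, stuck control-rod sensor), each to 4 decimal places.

P(genuine neutron-flux excursion | scram) ≈ 0.3804; P(genuine neutron-flux excursion | scram, stuck control-rod sensor) ≈ 0.1998

P(scram) = 0.08·0.87·0.83 + 0.41·0.87·0.17 + 0.64·0.13·0.83 + 0.78·0.13·0.17 = 0.057768 + 0.060639 + 0.069056 + 0.017238 = 0.204701
The genuine neutron-flux excursion-present share is 0.060639 + 0.017238 = 0.077877.
So P(genuine neutron-flux excursion | scram) = 0.077877/0.204701 ≈ 0.3804.

With the extra evidence:
P(scram | stuck control-rod sensor) = 0.64*0.83 + 0.78*0.17 = 0.531200 + 0.132600 = 0.663800
The genuine neutron-flux excursion-present share is 0.78*0.17 = 0.132600.
P(genuine neutron-flux excursion | scram, stuck control-rod sensor) = 0.132600 / 0.663800 ≈ 0.1998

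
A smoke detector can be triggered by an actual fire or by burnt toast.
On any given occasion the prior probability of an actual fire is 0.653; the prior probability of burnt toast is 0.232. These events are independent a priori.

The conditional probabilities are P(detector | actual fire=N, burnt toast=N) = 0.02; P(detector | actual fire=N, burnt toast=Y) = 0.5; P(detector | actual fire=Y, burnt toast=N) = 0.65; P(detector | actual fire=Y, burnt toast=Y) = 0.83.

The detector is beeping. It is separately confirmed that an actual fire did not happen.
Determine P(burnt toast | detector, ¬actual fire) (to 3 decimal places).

P(burnt toast | detector, ¬actual fire) ≈ 0.883

For the numerator, keep only burnt toast=true terms: 0.5·0.232 = 0.116000
Normalizer over all consistent configurations: 0.02·0.768 + 0.5·0.232 = 0.131360
Posterior = 0.116000 / 0.131360 ≈ 0.883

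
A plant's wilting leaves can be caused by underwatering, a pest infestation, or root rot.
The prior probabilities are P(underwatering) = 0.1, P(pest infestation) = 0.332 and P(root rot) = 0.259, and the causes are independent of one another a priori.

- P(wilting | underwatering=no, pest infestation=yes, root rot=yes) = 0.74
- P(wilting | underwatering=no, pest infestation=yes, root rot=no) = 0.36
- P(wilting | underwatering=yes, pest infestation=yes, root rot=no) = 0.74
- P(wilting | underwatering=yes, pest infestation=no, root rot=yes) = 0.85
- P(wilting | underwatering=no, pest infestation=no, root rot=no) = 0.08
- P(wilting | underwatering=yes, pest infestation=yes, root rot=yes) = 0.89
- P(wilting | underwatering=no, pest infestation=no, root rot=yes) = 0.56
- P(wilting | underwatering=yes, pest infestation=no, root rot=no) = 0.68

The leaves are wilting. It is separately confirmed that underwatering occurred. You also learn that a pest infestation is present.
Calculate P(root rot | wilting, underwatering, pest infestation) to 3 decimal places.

P(root rot | wilting, underwatering, pest infestation) ≈ 0.296

P(wilting | underwatering, pest infestation) = 0.74*0.741 + 0.89*0.259 = 0.548340 + 0.230510 = 0.778850
The root rot-present share is 0.89*0.259 = 0.230510.
Hence the posterior is 0.230510/0.778850 ≈ 0.296.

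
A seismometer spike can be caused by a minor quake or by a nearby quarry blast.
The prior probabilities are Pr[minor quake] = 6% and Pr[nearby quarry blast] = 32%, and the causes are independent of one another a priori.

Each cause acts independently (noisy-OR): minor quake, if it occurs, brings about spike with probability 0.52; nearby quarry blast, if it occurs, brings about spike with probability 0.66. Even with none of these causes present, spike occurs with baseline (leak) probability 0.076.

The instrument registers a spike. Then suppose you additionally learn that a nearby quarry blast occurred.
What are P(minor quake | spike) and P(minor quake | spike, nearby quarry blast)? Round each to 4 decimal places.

Under noisy-OR, P(spike | causes) = 1 − (1−0.076)·∏(1−qᵢ) over the active causes.
Numerator (weight on configurations with minor quake): 0.022704 + 0.016305 = 0.039009
Denominator P(spike): 0.076·0.94·0.68 + 0.68584·0.94·0.32 + 0.55648·0.06·0.68 + 0.849203·0.06·0.32 = 0.293889
P(minor quake | spike) = 0.039009/0.293889 ≈ 0.1327

With the extra evidence:
Enumerate both values of minor quake and weight by the priors:
  P(spike | nearby quarry blast) = 0.68584·0.94 + 0.849203·0.06
        = 0.644690 + 0.050952 = 0.695642
The terms with minor quake present sum to 0.050952, so
  P(minor quake | spike, nearby quarry blast) = 0.050952 / 0.695642 ≈ 0.0732
— nearby quarry blast explains away the evidence for minor quake.

P(minor quake | spike) ≈ 0.1327; P(minor quake | spike, nearby quarry blast) ≈ 0.0732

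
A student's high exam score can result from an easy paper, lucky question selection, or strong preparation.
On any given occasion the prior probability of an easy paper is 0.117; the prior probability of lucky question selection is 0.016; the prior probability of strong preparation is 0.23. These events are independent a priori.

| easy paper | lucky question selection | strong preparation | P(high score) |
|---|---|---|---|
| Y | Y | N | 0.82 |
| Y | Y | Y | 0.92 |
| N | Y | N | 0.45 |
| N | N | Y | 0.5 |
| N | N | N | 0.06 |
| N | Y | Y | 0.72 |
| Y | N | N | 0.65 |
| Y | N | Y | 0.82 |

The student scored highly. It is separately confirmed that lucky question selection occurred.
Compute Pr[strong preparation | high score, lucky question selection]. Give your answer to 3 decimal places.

Pr[strong preparation | high score, lucky question selection] ≈ 0.310

Sum P(high score|·) weighted by the priors over the 4 (easy paper, strong preparation) configurations:
  P(high score | lucky question selection) = 0.45×0.883×0.77 + 0.72×0.883×0.23 + 0.82×0.117×0.77 + 0.92×0.117×0.23
        = 0.305960 + 0.146225 + 0.073874 + 0.024757 = 0.550816
Configurations with strong preparation contribute 0.170982, so
  P(strong preparation | high score, lucky question selection) = 0.170982 / 0.550816 ≈ 0.310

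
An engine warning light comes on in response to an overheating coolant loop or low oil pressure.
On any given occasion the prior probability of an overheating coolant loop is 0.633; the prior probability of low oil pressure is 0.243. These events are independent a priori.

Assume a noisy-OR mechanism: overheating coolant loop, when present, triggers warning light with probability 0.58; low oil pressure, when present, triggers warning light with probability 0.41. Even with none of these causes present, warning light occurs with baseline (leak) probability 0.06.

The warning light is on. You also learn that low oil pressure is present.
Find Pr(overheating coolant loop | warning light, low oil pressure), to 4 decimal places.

Pr(overheating coolant loop | warning light, low oil pressure) ≈ 0.7481

Under noisy-OR, P(warning light | causes) = 1 − (1−0.06)·∏(1−qᵢ) over the active causes.
By total probability over both values of overheating coolant loop:
  P(warning light | low oil pressure) = 0.4454·0.367 + 0.767068·0.633
        = 0.163462 + 0.485554 = 0.649016
The terms with overheating coolant loop present sum to 0.485554, so
  P(overheating coolant loop | warning light, low oil pressure) = 0.485554 / 0.649016 ≈ 0.7481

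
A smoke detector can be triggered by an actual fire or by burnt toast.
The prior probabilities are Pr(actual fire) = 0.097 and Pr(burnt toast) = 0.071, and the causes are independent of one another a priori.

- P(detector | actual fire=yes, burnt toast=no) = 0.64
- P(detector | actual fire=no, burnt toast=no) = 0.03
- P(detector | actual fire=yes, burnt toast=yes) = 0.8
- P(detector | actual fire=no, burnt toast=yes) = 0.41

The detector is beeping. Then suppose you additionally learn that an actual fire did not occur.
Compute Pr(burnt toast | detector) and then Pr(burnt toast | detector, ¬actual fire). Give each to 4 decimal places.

Pr(burnt toast | detector) ≈ 0.2774; Pr(burnt toast | detector, ¬actual fire) ≈ 0.5109

Enumerate the 4 (actual fire, burnt toast) configurations and weight by the priors:
  P(detector) = 0.03×0.903×0.929 + 0.41×0.903×0.071 + 0.64×0.097×0.929 + 0.8×0.097×0.071
        = 0.025167 + 0.026286 + 0.057672 + 0.005510 = 0.114635
Keeping only the burnt toast-present terms gives 0.031796, so
  P(burnt toast | detector) = 0.031796 / 0.114635 ≈ 0.2774

Now also conditioning on actual fire≠true:
Enumerate both values of burnt toast and weight by the priors:
  P(detector | ¬actual fire) = 0.03*0.929 + 0.41*0.071
        = 0.027870 + 0.029110 = 0.056980
Keeping only the burnt toast-present terms gives 0.029110, so
  P(burnt toast | detector, ¬actual fire) = 0.029110 / 0.056980 ≈ 0.5109
Ruling out actual fire raises the posterior on burnt toast — the flip side of explaining away.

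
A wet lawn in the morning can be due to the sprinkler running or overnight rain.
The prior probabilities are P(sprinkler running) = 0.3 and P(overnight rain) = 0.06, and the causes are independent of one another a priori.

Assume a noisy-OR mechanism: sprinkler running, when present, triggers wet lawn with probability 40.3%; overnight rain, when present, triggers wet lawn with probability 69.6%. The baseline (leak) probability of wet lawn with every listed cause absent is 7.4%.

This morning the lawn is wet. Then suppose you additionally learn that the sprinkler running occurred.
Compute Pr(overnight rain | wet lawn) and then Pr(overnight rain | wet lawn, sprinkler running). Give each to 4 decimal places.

Pr(overnight rain | wet lawn) ≈ 0.2053; Pr(overnight rain | wet lawn, sprinkler running) ≈ 0.1061

Under noisy-OR, P(wet lawn | causes) = 1 − (1−0.074)·∏(1−qᵢ) over the active causes.
P(wet lawn) = 0.074×0.7×0.94 + 0.718496×0.7×0.06 + 0.447178×0.3×0.94 + 0.831942×0.3×0.06 = 0.048692 + 0.030177 + 0.126104 + 0.014975 = 0.219948
The overnight rain-present share is 0.030177 + 0.014975 = 0.045152.
So P(overnight rain | wet lawn) = 0.045152/0.219948 ≈ 0.2053.

Now condition on the additional information:
By total probability over both values of overnight rain:
  P(wet lawn | sprinkler running) = 0.447178×0.94 + 0.831942×0.06
        = 0.420347 + 0.049917 = 0.470264
The terms with overnight rain present sum to 0.049917, so
  P(overnight rain | wet lawn, sprinkler running) = 0.049917 / 0.470264 ≈ 0.1061
This is intercausal reasoning (explaining away): once sprinkler running accounts for the wet lawn, overnight rain becomes less likely.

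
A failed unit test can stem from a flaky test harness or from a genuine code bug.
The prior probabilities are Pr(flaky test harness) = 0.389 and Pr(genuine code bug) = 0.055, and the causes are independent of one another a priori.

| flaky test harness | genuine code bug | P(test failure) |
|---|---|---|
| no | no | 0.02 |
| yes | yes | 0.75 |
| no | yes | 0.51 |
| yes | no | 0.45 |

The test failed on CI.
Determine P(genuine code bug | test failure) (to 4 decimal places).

Weight on genuine code bug=true, given the evidence: 0.017139 + 0.016046 = 0.033185
Denominator P(test failure): 0.02×0.611×0.945 + 0.51×0.611×0.055 + 0.45×0.389×0.945 + 0.75×0.389×0.055 = 0.210155
P(genuine code bug | test failure) = 0.033185/0.210155 ≈ 0.1579

P(genuine code bug | test failure) ≈ 0.1579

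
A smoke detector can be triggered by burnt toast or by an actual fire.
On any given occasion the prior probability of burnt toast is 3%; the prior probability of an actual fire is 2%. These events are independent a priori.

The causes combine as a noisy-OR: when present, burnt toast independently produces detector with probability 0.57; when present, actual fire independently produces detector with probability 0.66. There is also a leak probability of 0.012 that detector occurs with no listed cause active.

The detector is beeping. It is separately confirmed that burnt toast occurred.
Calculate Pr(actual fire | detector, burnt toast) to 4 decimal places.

Under noisy-OR, P(detector | causes) = 1 − (1−0.012)·∏(1−qᵢ) over the active causes.
By total probability over both values of actual fire:
  P(detector | burnt toast) = 0.57516×0.98 + 0.855554×0.02
        = 0.563657 + 0.017111 = 0.580768
The terms with actual fire present sum to 0.017111, so
  P(actual fire | detector, burnt toast) = 0.017111 / 0.580768 ≈ 0.0295

Pr(actual fire | detector, burnt toast) ≈ 0.0295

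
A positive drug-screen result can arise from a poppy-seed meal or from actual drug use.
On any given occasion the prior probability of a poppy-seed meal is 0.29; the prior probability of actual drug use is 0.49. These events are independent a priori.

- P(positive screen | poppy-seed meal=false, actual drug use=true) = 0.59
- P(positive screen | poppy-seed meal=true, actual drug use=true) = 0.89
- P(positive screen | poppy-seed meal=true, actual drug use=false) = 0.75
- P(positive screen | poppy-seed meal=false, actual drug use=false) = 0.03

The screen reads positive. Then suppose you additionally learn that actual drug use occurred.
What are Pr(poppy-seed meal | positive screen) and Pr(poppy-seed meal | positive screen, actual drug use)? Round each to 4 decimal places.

Weight on poppy-seed meal=true, given the evidence: 0.110925 + 0.126469 = 0.237394
The normalizing constant is 0.03×0.71×0.51 + 0.59×0.71×0.49 + 0.75×0.29×0.51 + 0.89×0.29×0.49 = 0.453518
Posterior = 0.237394 / 0.453518 ≈ 0.5235

Now also conditioning on actual drug use=true:
Numerator (weight on configurations with poppy-seed meal): 0.89·0.29 = 0.258100
Normalizer over all consistent configurations: 0.59·0.71 + 0.89·0.29 = 0.677000
Posterior = 0.258100 / 0.677000 ≈ 0.3812
The drop from 0.5235 to 0.3812 is the explaining-away (discounting) effect.

Pr(poppy-seed meal | positive screen) ≈ 0.5235; Pr(poppy-seed meal | positive screen, actual drug use) ≈ 0.3812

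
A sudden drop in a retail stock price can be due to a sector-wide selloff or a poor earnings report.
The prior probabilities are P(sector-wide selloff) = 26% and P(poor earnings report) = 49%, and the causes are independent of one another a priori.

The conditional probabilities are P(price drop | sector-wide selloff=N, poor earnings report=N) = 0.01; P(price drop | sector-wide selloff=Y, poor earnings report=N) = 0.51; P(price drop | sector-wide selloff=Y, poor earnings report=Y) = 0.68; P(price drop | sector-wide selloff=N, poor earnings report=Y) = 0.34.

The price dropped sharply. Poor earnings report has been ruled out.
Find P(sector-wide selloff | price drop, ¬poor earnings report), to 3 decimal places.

P(sector-wide selloff | price drop, ¬poor earnings report) ≈ 0.947

P(price drop | ¬poor earnings report) = 0.01·0.74 + 0.51·0.26 = 0.007400 + 0.132600 = 0.140000
Of this, 0.132600 comes from 0.51·0.26 (the sector-wide selloff=true cases).
Hence the posterior is 0.132600/0.140000 ≈ 0.947.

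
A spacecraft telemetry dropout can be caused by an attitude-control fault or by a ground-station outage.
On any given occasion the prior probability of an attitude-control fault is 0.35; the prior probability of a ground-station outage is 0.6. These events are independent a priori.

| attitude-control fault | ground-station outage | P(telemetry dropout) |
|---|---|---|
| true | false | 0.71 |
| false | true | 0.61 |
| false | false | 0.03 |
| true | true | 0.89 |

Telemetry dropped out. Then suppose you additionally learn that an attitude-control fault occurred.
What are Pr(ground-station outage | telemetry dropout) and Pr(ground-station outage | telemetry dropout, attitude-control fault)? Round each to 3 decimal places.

Pr(ground-station outage | telemetry dropout) ≈ 0.798; Pr(ground-station outage | telemetry dropout, attitude-control fault) ≈ 0.653

P(telemetry dropout) = 0.03*0.65*0.4 + 0.61*0.65*0.6 + 0.71*0.35*0.4 + 0.89*0.35*0.6 = 0.007800 + 0.237900 + 0.099400 + 0.186900 = 0.532000
Of this, 0.424800 comes from 0.237900 + 0.186900 (the ground-station outage=true cases).
So P(ground-station outage | telemetry dropout) = 0.424800/0.532000 ≈ 0.798.

Now also conditioning on attitude-control fault=true:
P(telemetry dropout | attitude-control fault) = 0.71*0.4 + 0.89*0.6 = 0.284000 + 0.534000 = 0.818000
Restricting to configurations with ground-station outage present: 0.89*0.6 = 0.534000.
P(ground-station outage | telemetry dropout, attitude-control fault) = 0.534000 / 0.818000 ≈ 0.653
The drop from 0.798 to 0.653 is the explaining-away (discounting) effect.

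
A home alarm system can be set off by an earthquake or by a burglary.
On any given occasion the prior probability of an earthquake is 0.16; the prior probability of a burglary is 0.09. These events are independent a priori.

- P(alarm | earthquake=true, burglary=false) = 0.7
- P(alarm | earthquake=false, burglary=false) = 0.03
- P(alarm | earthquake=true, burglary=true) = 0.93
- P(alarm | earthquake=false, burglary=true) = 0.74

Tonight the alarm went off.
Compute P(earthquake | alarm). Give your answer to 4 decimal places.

Sum P(alarm|·) weighted by the priors over the 4 (earthquake, burglary) configurations:
  P(alarm) = 0.03*0.84*0.91 + 0.74*0.84*0.09 + 0.7*0.16*0.91 + 0.93*0.16*0.09
        = 0.022932 + 0.055944 + 0.101920 + 0.013392 = 0.194188
The terms with earthquake present sum to 0.115312, so
  P(earthquake | alarm) = 0.115312 / 0.194188 ≈ 0.5938

P(earthquake | alarm) ≈ 0.5938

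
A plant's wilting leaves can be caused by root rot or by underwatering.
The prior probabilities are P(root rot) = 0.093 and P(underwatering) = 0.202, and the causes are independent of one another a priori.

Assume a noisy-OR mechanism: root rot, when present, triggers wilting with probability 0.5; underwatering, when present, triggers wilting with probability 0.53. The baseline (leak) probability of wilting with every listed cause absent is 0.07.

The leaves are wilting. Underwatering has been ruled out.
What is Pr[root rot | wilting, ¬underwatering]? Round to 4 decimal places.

Under noisy-OR, P(wilting | causes) = 1 − (1−0.07)·∏(1−qᵢ) over the active causes.
For the numerator, keep only root rot=true terms: 0.535×0.093 = 0.049755
Normalizer over all consistent configurations: 0.07×0.907 + 0.535×0.093 = 0.113245
Posterior = 0.049755 / 0.113245 ≈ 0.4394

Pr[root rot | wilting, ¬underwatering] ≈ 0.4394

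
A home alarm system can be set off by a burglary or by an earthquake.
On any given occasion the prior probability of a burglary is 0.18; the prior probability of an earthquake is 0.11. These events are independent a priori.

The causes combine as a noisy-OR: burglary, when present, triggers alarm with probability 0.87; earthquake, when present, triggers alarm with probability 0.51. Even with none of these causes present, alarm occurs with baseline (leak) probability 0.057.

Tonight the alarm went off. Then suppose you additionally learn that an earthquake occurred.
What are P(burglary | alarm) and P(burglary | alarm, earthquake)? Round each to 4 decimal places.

Under noisy-OR, P(alarm | causes) = 1 − (1−0.057)·∏(1−qᵢ) over the active causes.
P(alarm) = 0.057×0.82×0.89 + 0.53793×0.82×0.11 + 0.87741×0.18×0.89 + 0.939931×0.18×0.11 = 0.041599 + 0.048521 + 0.140561 + 0.018611 = 0.249292
Of this, 0.159172 comes from 0.140561 + 0.018611 (the burglary=true cases).
P(burglary | alarm) = 0.159172 / 0.249292 ≈ 0.6385

Now condition on the additional information:
P(alarm | earthquake) = 0.53793×0.82 + 0.939931×0.18 = 0.441103 + 0.169188 = 0.610291
Restricting to configurations with burglary present: 0.939931×0.18 = 0.169188.
So P(burglary | alarm, earthquake) = 0.169188/0.610291 ≈ 0.2772.
Conditioning on earthquake lowers the posterior on burglary: the classic explaining-away effect in a common-effect structure.

P(burglary | alarm) ≈ 0.6385; P(burglary | alarm, earthquake) ≈ 0.2772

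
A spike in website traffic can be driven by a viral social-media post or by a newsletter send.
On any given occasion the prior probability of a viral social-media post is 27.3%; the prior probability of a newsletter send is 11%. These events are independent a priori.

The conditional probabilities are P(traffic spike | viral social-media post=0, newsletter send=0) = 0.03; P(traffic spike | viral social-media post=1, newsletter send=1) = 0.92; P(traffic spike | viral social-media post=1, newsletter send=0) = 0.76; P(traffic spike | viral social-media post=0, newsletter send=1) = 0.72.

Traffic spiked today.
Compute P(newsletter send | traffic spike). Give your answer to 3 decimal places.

By total probability over the 4 (viral social-media post, newsletter send) configurations:
  P(traffic spike) = 0.03×0.727×0.89 + 0.72×0.727×0.11 + 0.76×0.273×0.89 + 0.92×0.273×0.11
        = 0.019411 + 0.057578 + 0.184657 + 0.027628 = 0.289274
The terms with newsletter send present sum to 0.085206, so
  P(newsletter send | traffic spike) = 0.085206 / 0.289274 ≈ 0.295

P(newsletter send | traffic spike) ≈ 0.295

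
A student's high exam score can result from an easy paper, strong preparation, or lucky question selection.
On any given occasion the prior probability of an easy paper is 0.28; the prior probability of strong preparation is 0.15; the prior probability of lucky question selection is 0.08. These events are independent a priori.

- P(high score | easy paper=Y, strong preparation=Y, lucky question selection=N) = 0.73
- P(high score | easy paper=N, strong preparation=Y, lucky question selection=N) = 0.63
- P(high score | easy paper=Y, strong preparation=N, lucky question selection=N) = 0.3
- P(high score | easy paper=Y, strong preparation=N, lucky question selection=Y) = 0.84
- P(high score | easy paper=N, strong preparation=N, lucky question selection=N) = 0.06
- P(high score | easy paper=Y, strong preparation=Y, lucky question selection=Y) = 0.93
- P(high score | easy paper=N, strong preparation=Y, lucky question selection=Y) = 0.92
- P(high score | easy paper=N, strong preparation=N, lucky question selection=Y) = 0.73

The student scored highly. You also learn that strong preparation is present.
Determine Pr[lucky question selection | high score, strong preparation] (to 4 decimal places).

For the numerator, keep only lucky question selection=true terms: 0.052992 + 0.020832 = 0.073824
Denominator P(high score | strong preparation): 0.63·0.72·0.92 + 0.92·0.72·0.08 + 0.73·0.28·0.92 + 0.93·0.28·0.08 = 0.679184
Posterior = 0.073824 / 0.679184 ≈ 0.1087

Pr[lucky question selection | high score, strong preparation] ≈ 0.1087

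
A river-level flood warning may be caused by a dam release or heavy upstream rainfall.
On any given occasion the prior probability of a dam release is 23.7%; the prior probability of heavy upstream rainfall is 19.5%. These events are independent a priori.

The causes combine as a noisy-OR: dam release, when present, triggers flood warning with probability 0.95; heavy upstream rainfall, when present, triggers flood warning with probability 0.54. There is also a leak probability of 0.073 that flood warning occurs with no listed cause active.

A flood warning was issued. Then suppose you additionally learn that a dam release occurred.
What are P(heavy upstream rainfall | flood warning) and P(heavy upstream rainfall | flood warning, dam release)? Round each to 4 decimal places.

Under noisy-OR, P(flood warning | causes) = 1 − (1−0.073)·∏(1−qᵢ) over the active causes.
P(flood warning) = 0.073·0.763·0.805 + 0.57358·0.763·0.195 + 0.95365·0.237·0.805 + 0.978679·0.237·0.195 = 0.044838 + 0.085340 + 0.181942 + 0.045230 = 0.357350
Restricting to configurations with heavy upstream rainfall present: 0.085340 + 0.045230 = 0.130570.
So P(heavy upstream rainfall | flood warning) = 0.130570/0.357350 ≈ 0.3654.

Now also conditioning on dam release=true:
P(flood warning | dam release) = 0.95365*0.805 + 0.978679*0.195 = 0.767688 + 0.190842 = 0.958530
The heavy upstream rainfall-present share is 0.978679*0.195 = 0.190842.
P(heavy upstream rainfall | flood warning, dam release) = 0.190842 / 0.958530 ≈ 0.1991
The drop from 0.3654 to 0.1991 is the explaining-away (discounting) effect.

P(heavy upstream rainfall | flood warning) ≈ 0.3654; P(heavy upstream rainfall | flood warning, dam release) ≈ 0.1991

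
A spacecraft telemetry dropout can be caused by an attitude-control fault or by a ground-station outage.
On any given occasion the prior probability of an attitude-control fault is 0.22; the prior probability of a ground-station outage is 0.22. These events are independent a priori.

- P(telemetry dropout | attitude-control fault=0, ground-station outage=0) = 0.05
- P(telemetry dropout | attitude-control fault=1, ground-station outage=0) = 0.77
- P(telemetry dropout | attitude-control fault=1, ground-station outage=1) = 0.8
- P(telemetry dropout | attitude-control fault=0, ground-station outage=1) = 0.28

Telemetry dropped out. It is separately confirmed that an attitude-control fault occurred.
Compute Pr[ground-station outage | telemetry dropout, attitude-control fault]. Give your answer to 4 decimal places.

P(telemetry dropout | attitude-control fault) = 0.77·0.78 + 0.8·0.22 = 0.600600 + 0.176000 = 0.776600
Of this, 0.176000 comes from 0.8·0.22 (the ground-station outage=true cases).
So P(ground-station outage | telemetry dropout, attitude-control fault) = 0.176000/0.776600 ≈ 0.2266.

Pr[ground-station outage | telemetry dropout, attitude-control fault] ≈ 0.2266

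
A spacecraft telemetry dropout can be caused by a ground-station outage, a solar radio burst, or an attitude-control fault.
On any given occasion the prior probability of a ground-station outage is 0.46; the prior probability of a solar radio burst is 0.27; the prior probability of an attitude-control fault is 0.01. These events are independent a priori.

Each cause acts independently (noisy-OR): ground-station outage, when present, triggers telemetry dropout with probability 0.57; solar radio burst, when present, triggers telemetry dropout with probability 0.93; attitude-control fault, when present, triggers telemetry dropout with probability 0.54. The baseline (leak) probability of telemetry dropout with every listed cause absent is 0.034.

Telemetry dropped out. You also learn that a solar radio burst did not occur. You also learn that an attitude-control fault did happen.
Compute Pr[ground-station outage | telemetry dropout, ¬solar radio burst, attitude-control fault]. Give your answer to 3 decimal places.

Under noisy-OR, P(telemetry dropout | causes) = 1 − (1−0.034)·∏(1−qᵢ) over the active causes.
By total probability over both values of ground-station outage:
  P(telemetry dropout | ¬solar radio burst, attitude-control fault) = 0.55564·0.54 + 0.808925·0.46
        = 0.300046 + 0.372106 = 0.672152
Keeping only the ground-station outage-present terms gives 0.372106, so
  P(ground-station outage | telemetry dropout, ¬solar radio burst, attitude-control fault) = 0.372106 / 0.672152 ≈ 0.554

Pr[ground-station outage | telemetry dropout, ¬solar radio burst, attitude-control fault] ≈ 0.554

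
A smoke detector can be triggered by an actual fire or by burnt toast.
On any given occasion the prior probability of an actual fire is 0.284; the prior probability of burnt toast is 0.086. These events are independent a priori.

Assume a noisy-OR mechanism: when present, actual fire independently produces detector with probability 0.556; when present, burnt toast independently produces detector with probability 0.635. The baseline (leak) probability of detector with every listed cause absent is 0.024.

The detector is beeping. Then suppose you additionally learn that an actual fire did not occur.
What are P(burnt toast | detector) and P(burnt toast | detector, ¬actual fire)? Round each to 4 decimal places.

P(burnt toast | detector) ≈ 0.2700; P(burnt toast | detector, ¬actual fire) ≈ 0.7162

Under noisy-OR, P(detector | causes) = 1 − (1−0.024)·∏(1−qᵢ) over the active causes.
Weight on burnt toast=true, given the evidence: 0.039640 + 0.020561 = 0.060201
Denominator P(detector): 0.024×0.716×0.914 + 0.64376×0.716×0.086 + 0.566656×0.284×0.914 + 0.841829×0.284×0.086 = 0.222997
Posterior = 0.060201 / 0.222997 ≈ 0.2700

Now condition on the additional information:
P(detector | ¬actual fire) = 0.024*0.914 + 0.64376*0.086 = 0.021936 + 0.055363 = 0.077299
Of this, 0.055363 comes from 0.64376*0.086 (the burnt toast=true cases).
P(burnt toast | detector, ¬actual fire) = 0.055363 / 0.077299 ≈ 0.7162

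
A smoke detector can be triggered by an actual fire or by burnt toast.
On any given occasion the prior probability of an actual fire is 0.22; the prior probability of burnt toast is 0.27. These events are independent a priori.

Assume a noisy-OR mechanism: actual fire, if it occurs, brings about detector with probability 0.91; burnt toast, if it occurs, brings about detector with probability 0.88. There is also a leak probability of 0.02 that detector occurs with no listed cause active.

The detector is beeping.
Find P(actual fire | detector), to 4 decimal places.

P(actual fire | detector) ≈ 0.5099

Under noisy-OR, P(detector | causes) = 1 − (1−0.02)·∏(1−qᵢ) over the active causes.
Numerator (weight on configurations with actual fire): 0.146435 + 0.058771 = 0.205206
The normalizing constant is 0.02*0.78*0.73 + 0.8824*0.78*0.27 + 0.9118*0.22*0.73 + 0.989416*0.22*0.27 = 0.402427
P(actual fire | detector) = 0.205206/0.402427 ≈ 0.5099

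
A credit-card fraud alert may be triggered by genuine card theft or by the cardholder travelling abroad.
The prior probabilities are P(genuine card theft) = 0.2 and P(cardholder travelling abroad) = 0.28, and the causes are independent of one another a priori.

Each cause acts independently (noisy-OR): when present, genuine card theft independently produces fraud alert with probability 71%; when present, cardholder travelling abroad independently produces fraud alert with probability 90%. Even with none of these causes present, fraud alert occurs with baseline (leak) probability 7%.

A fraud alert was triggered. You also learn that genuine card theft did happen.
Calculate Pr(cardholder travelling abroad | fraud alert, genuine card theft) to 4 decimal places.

Pr(cardholder travelling abroad | fraud alert, genuine card theft) ≈ 0.3413

Under noisy-OR, P(fraud alert | causes) = 1 − (1−0.07)·∏(1−qᵢ) over the active causes.
By total probability over both values of cardholder travelling abroad:
  P(fraud alert | genuine card theft) = 0.7303·0.72 + 0.97303·0.28
        = 0.525816 + 0.272448 = 0.798264
Configurations with cardholder travelling abroad contribute 0.272448, so
  P(cardholder travelling abroad | fraud alert, genuine card theft) = 0.272448 / 0.798264 ≈ 0.3413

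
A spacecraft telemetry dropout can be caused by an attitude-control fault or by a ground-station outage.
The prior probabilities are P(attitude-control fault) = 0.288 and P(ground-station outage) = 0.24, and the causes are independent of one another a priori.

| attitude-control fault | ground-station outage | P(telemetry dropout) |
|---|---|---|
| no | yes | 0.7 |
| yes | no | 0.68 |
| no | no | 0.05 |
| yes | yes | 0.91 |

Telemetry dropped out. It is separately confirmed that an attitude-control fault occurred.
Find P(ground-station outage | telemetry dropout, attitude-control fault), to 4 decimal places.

P(ground-station outage | telemetry dropout, attitude-control fault) ≈ 0.2971

Sum P(telemetry dropout|·) weighted by the priors over both values of ground-station outage:
  P(telemetry dropout | attitude-control fault) = 0.68*0.76 + 0.91*0.24
        = 0.516800 + 0.218400 = 0.735200
Configurations with ground-station outage contribute 0.218400, so
  P(ground-station outage | telemetry dropout, attitude-control fault) = 0.218400 / 0.735200 ≈ 0.2971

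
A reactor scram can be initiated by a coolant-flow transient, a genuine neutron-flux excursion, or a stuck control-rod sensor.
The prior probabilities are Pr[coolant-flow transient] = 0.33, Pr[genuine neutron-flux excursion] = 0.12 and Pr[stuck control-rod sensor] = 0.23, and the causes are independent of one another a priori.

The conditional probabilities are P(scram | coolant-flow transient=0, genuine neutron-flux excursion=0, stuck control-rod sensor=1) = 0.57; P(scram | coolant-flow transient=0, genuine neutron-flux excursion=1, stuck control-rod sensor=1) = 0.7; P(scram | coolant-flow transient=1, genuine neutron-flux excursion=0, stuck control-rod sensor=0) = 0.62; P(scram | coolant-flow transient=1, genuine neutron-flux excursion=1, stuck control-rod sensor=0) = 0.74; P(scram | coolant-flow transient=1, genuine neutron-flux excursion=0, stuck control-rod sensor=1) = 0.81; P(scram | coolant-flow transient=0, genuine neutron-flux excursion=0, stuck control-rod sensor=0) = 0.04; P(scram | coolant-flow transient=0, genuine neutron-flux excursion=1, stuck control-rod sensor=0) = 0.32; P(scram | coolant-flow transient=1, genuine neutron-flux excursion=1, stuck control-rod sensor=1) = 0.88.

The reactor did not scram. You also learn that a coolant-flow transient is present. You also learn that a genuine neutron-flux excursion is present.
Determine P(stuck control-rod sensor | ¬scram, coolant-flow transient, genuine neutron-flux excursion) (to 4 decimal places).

P(stuck control-rod sensor | ¬scram, coolant-flow transient, genuine neutron-flux excursion) ≈ 0.1212

Weight on stuck control-rod sensor=true, given the evidence: 0.12×0.23 = 0.027600
Normalizer over all consistent configurations: 0.26×0.77 + 0.12×0.23 = 0.227800
P(stuck control-rod sensor | ¬scram, coolant-flow transient, genuine neutron-flux excursion) = 0.027600/0.227800 ≈ 0.1212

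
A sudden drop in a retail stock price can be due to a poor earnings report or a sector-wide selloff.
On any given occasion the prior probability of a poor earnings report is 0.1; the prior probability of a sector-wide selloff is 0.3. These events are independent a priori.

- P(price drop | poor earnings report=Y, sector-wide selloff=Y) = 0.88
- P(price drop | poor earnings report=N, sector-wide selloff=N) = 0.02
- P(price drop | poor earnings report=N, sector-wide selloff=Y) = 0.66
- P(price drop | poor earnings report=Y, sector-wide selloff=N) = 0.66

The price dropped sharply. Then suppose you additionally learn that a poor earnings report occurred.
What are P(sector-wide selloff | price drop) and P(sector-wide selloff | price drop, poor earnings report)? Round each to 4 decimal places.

P(sector-wide selloff | price drop) ≈ 0.7768; P(sector-wide selloff | price drop, poor earnings report) ≈ 0.3636

For the numerator, keep only sector-wide selloff=true terms: 0.178200 + 0.026400 = 0.204600
The normalizing constant is 0.02×0.9×0.7 + 0.66×0.9×0.3 + 0.66×0.1×0.7 + 0.88×0.1×0.3 = 0.263400
P(sector-wide selloff | price drop) = 0.204600/0.263400 ≈ 0.7768

Now also conditioning on poor earnings report=true:
Numerator (weight on configurations with sector-wide selloff): 0.88*0.3 = 0.264000
Denominator P(price drop | poor earnings report): 0.66*0.7 + 0.88*0.3 = 0.726000
Posterior = 0.264000 / 0.726000 ≈ 0.3636
— poor earnings report explains away the evidence for sector-wide selloff.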